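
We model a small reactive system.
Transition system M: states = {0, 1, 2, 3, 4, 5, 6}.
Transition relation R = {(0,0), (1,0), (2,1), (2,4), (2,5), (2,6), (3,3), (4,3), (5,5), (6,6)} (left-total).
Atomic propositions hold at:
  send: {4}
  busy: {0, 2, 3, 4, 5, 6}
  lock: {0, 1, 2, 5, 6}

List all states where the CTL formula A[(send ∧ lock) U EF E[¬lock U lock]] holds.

Sat(send ∧ lock) = ∅
Sat(¬lock) = {3, 4}
E[¬lock U lock]: least fixpoint, start Z0 = Sat(lock) = {0, 1, 2, 5, 6}, add states in Sat(¬lock) with some successor in Z. Already a fixed point.
Sat(E[¬lock U lock]) = {0, 1, 2, 5, 6}
EF E[¬lock U lock]: least fixpoint, start Z0 = {0, 1, 2, 5, 6}, add states with some successor in Z. Already a fixed point.
Sat(EF E[¬lock U lock]) = {0, 1, 2, 5, 6}
A[(send ∧ lock) U EF E[¬lock U lock]]: least fixpoint, start Z0 = Sat(EF E[¬lock U lock]) = {0, 1, 2, 5, 6}, add states in Sat(send ∧ lock) with every successor in Z. Already a fixed point.
Sat(A[(send ∧ lock) U EF E[¬lock U lock]]) = {0, 1, 2, 5, 6}

{0, 1, 2, 5, 6}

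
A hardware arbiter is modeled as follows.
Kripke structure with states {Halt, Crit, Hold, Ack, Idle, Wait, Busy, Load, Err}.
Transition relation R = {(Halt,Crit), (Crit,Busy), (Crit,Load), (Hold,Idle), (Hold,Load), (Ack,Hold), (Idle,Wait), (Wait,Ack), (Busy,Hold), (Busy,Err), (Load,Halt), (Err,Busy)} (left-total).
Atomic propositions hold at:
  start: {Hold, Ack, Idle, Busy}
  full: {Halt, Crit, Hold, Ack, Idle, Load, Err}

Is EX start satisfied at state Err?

Yes

Sat(EX start) = {s : some successor in {Hold, Ack, Idle, Busy}} = {Crit, Hold, Ack, Wait, Busy, Err}
Err ∈ Sat(EX start) = {Crit, Hold, Ack, Wait, Busy, Err}, so the formula holds at Err.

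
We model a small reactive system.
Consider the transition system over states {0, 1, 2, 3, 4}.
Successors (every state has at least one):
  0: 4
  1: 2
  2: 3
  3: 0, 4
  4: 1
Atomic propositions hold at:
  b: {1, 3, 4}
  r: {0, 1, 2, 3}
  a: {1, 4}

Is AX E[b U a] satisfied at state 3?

No

E[b U a]: least fixpoint, start Z0 = Sat(a) = {1, 4}, add states in Sat(b) with some successor in Z. Z1 = {1, 3, 4}; fixed.
Sat(E[b U a]) = {1, 3, 4}
Sat(AX E[b U a]) = {s : every successor in {1, 3, 4}} = {0, 2, 4}
3 ∉ Sat(AX E[b U a]) = {0, 2, 4}, so the formula does not hold at 3.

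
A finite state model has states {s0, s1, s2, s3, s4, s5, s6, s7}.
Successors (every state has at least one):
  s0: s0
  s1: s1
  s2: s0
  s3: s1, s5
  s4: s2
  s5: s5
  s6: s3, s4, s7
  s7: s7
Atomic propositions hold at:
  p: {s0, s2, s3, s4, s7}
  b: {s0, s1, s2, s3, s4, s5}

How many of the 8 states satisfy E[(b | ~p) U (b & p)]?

Sat(~p) = {s1, s5, s6}
Sat(b | ~p) = {s0, s1, s2, s3, s4, s5, s6}
Sat(b & p) = {s0, s2, s3, s4}
E[(b | ~p) U (b & p)]: least fixpoint, start Z0 = Sat((b & p)) = {s0, s2, s3, s4}, add states in Sat(b | ~p) with some successor in Z. Z1 = {s0, s2, s3, s4, s6}; fixed.
Sat(E[(b | ~p) U (b & p)]) = {s0, s2, s3, s4, s6}
|Sat(E[(b | ~p) U (b & p)])| = |{s0, s2, s3, s4, s6}| = 5.

5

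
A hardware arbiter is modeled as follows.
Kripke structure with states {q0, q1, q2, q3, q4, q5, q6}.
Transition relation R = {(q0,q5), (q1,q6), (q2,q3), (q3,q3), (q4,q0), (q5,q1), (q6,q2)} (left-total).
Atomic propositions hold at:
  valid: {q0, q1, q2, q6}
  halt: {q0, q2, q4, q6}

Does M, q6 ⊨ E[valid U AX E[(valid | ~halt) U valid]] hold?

Sat(~halt) = {q1, q3, q5}
Sat(valid | ~halt) = {q0, q1, q2, q3, q5, q6}
E[(valid | ~halt) U valid]: least fixpoint, start Z0 = Sat(valid) = {q0, q1, q2, q6}, add states in Sat(valid | ~halt) with some successor in Z. Z1 = {q0, q1, q2, q5, q6}; fixed.
Sat(E[(valid | ~halt) U valid]) = {q0, q1, q2, q5, q6}
Sat(AX E[(valid | ~halt) U valid]) = {s : every successor in {q0, q1, q2, q5, q6}} = {q0, q1, q4, q5, q6}
E[valid U AX E[(valid | ~halt) U valid]]: least fixpoint, start Z0 = Sat(AX E[(valid | ~halt) U valid]) = {q0, q1, q4, q5, q6}, add states in Sat(valid) with some successor in Z. Already a fixed point.
Sat(E[valid U AX E[(valid | ~halt) U valid]]) = {q0, q1, q4, q5, q6}
q6 ∈ Sat(E[valid U AX E[(valid | ~halt) U valid]]) = {q0, q1, q4, q5, q6}, so the formula holds at q6.

Yes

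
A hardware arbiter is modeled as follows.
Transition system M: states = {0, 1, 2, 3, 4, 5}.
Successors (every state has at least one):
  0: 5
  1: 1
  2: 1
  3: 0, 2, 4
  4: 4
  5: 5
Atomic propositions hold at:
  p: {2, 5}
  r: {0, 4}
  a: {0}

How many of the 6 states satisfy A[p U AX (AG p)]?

AG p: greatest fixpoint, start Z0 = {2, 5}, keep only states in Sat with every successor in Z. Z1 = {5}; fixed.
Sat(AG p) = {5}
Sat(AX (AG p)) = {s : every successor in {5}} = {0, 5}
A[p U AX (AG p)]: least fixpoint, start Z0 = Sat(AX (AG p)) = {0, 5}, add states in Sat(p) with every successor in Z. Already a fixed point.
Sat(A[p U AX (AG p)]) = {0, 5}
|Sat(A[p U AX (AG p)])| = |{0, 5}| = 2.

2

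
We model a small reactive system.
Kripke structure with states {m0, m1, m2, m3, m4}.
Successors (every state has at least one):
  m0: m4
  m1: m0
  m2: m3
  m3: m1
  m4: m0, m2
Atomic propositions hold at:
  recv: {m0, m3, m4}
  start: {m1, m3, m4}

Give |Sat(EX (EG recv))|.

EG recv: greatest fixpoint, start Z0 = {m0, m3, m4}, keep only states in Sat with some successor in Z. Z1 = {m0, m4}; fixed.
Sat(EG recv) = {m0, m4}
Sat(EX (EG recv)) = {s : some successor in {m0, m4}} = {m0, m1, m4}
|Sat(EX (EG recv))| = |{m0, m1, m4}| = 3.

3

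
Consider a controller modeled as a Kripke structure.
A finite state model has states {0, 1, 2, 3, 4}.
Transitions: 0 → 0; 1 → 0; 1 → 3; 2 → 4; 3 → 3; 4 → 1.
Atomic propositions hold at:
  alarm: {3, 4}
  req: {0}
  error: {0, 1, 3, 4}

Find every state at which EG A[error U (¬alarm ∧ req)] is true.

{0}

Sat(¬alarm) = {0, 1, 2}
Sat(¬alarm ∧ req) = {0}
A[error U (¬alarm ∧ req)]: least fixpoint, start Z0 = Sat((¬alarm ∧ req)) = {0}, add states in Sat(error) with every successor in Z. Already a fixed point.
Sat(A[error U (¬alarm ∧ req)]) = {0}
EG A[error U (¬alarm ∧ req)]: greatest fixpoint, start Z0 = {0}, keep only states in Sat with some successor in Z. Already a fixed point.
Sat(EG A[error U (¬alarm ∧ req)]) = {0}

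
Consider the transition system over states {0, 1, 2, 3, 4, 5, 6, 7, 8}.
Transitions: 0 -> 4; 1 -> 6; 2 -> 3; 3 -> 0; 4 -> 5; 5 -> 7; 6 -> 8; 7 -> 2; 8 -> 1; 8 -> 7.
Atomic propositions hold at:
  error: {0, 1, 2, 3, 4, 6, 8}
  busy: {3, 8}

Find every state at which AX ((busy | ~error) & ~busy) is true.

{4, 5}

Sat(~error) = {5, 7}
Sat(busy | ~error) = {3, 5, 7, 8}
Sat(~busy) = {0, 1, 2, 4, 5, 6, 7}
Sat((busy | ~error) & ~busy) = {5, 7}
Sat(AX ((busy | ~error) & ~busy)) = {s : every successor in {5, 7}} = {4, 5}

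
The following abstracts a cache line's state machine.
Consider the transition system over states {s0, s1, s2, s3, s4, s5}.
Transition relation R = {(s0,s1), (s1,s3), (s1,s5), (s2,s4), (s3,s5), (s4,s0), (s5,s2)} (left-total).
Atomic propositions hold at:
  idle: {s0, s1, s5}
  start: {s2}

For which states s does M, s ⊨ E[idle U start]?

E[idle U start]: least fixpoint, start Z0 = Sat(start) = {s2}, add states in Sat(idle) with some successor in Z. Z1 = {s2, s5}; Z2 = {s1, s2, s5}; Z3 = {s0, s1, s2, s5}; fixed.
Sat(E[idle U start]) = {s0, s1, s2, s5}

{s0, s1, s2, s5}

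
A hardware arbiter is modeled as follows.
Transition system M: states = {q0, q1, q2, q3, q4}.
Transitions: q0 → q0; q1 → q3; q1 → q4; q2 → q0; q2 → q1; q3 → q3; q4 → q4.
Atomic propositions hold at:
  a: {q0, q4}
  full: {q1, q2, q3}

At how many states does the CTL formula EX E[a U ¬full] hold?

Sat(¬full) = {q0, q4}
E[a U ¬full]: least fixpoint, start Z0 = Sat(¬full) = {q0, q4}, add states in Sat(a) with some successor in Z. Already a fixed point.
Sat(E[a U ¬full]) = {q0, q4}
Sat(EX E[a U ¬full]) = {s : some successor in {q0, q4}} = {q0, q1, q2, q4}
|Sat(EX E[a U ¬full])| = |{q0, q1, q2, q4}| = 4.

4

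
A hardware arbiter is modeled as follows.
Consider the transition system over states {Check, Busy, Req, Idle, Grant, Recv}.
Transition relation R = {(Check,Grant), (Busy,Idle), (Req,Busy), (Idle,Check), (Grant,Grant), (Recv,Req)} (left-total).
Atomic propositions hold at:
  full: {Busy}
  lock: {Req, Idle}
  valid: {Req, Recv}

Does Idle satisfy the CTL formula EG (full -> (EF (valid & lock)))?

Yes

Sat(valid & lock) = {Req}
EF (valid & lock): least fixpoint, start Z0 = {Req}, add states with some successor in Z. Z1 = {Req, Recv}; fixed.
Sat(EF (valid & lock)) = {Req, Recv}
Sat(full -> (EF (valid & lock))) = {Check, Req, Idle, Grant, Recv}
EG (full -> (EF (valid & lock))): greatest fixpoint, start Z0 = {Check, Req, Idle, Grant, Recv}, keep only states in Sat with some successor in Z. Z1 = {Check, Idle, Grant, Recv}; Z2 = {Check, Idle, Grant}; fixed.
Sat(EG (full -> (EF (valid & lock)))) = {Check, Idle, Grant}
Idle ∈ Sat(EG (full -> (EF (valid & lock)))) = {Check, Idle, Grant}, so the formula holds at Idle.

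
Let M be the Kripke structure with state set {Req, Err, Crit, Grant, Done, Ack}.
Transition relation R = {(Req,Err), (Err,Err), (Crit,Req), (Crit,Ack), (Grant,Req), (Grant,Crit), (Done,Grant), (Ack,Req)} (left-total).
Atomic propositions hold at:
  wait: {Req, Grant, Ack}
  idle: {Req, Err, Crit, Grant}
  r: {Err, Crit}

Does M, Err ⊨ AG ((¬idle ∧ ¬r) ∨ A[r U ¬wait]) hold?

Yes

Sat(¬idle) = {Done, Ack}
Sat(¬r) = {Req, Grant, Done, Ack}
Sat(¬idle ∧ ¬r) = {Done, Ack}
Sat(¬wait) = {Err, Crit, Done}
A[r U ¬wait]: least fixpoint, start Z0 = Sat(¬wait) = {Err, Crit, Done}, add states in Sat(r) with every successor in Z. Already a fixed point.
Sat(A[r U ¬wait]) = {Err, Crit, Done}
Sat((¬idle ∧ ¬r) ∨ A[r U ¬wait]) = {Err, Crit, Done, Ack}
AG ((¬idle ∧ ¬r) ∨ A[r U ¬wait]): greatest fixpoint, start Z0 = {Err, Crit, Done, Ack}, keep only states in Sat with every successor in Z. Z1 = {Err}; fixed.
Sat(AG ((¬idle ∧ ¬r) ∨ A[r U ¬wait])) = {Err}
Err ∈ Sat(AG ((¬idle ∧ ¬r) ∨ A[r U ¬wait])) = {Err}, so the formula holds at Err.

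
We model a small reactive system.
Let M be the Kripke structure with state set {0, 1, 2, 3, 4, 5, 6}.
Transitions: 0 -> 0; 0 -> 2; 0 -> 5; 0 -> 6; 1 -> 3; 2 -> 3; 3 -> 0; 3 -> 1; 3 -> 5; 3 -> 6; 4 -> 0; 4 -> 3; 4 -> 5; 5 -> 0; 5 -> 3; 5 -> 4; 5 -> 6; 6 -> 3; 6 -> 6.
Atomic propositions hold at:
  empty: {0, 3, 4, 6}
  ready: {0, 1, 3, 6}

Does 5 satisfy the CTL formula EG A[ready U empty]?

A[ready U empty]: least fixpoint, start Z0 = Sat(empty) = {0, 3, 4, 6}, add states in Sat(ready) with every successor in Z. Z1 = {0, 1, 3, 4, 6}; fixed.
Sat(A[ready U empty]) = {0, 1, 3, 4, 6}
EG A[ready U empty]: greatest fixpoint, start Z0 = {0, 1, 3, 4, 6}, keep only states in Sat with some successor in Z. Already a fixed point.
Sat(EG A[ready U empty]) = {0, 1, 3, 4, 6}
5 ∉ Sat(EG A[ready U empty]) = {0, 1, 3, 4, 6}, so the formula does not hold at 5.

No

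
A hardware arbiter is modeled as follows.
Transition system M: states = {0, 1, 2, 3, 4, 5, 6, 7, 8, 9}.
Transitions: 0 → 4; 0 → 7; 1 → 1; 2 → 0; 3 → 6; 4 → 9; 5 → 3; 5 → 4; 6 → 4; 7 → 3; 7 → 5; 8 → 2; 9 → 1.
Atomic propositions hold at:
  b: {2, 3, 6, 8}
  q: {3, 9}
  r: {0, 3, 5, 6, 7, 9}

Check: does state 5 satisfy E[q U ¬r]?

Sat(¬r) = {1, 2, 4, 8}
E[q U ¬r]: least fixpoint, start Z0 = Sat(¬r) = {1, 2, 4, 8}, add states in Sat(q) with some successor in Z. Z1 = {1, 2, 4, 8, 9}; fixed.
Sat(E[q U ¬r]) = {1, 2, 4, 8, 9}
5 ∉ Sat(E[q U ¬r]) = {1, 2, 4, 8, 9}, so the formula does not hold at 5.

No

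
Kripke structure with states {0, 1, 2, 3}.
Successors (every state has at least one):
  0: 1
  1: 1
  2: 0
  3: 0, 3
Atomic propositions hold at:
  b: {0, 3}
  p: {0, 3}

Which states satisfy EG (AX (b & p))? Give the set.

Sat(b & p) = {0, 3}
Sat(AX (b & p)) = {s : every successor in {0, 3}} = {2, 3}
EG (AX (b & p)): greatest fixpoint, start Z0 = {2, 3}, keep only states in Sat with some successor in Z. Z1 = {3}; fixed.
Sat(EG (AX (b & p))) = {3}

{3}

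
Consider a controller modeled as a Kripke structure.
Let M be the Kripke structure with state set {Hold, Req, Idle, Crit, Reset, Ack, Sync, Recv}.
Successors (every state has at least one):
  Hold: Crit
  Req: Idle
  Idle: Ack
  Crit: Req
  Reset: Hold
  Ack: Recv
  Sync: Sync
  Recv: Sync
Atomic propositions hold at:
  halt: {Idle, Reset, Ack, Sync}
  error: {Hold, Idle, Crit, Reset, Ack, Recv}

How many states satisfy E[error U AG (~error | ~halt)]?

Sat(~error) = {Req, Sync}
Sat(~halt) = {Hold, Req, Crit, Recv}
Sat(~error | ~halt) = {Hold, Req, Crit, Sync, Recv}
AG (~error | ~halt): greatest fixpoint, start Z0 = {Hold, Req, Crit, Sync, Recv}, keep only states in Sat with every successor in Z. Z1 = {Hold, Crit, Sync, Recv}; Z2 = {Hold, Sync, Recv}; Z3 = {Sync, Recv}; fixed.
Sat(AG (~error | ~halt)) = {Sync, Recv}
E[error U AG (~error | ~halt)]: least fixpoint, start Z0 = Sat(AG (~error | ~halt)) = {Sync, Recv}, add states in Sat(error) with some successor in Z. Z1 = {Ack, Sync, Recv}; Z2 = {Idle, Ack, Sync, Recv}; fixed.
Sat(E[error U AG (~error | ~halt)]) = {Idle, Ack, Sync, Recv}
|Sat(E[error U AG (~error | ~halt)])| = |{Idle, Ack, Sync, Recv}| = 4.

4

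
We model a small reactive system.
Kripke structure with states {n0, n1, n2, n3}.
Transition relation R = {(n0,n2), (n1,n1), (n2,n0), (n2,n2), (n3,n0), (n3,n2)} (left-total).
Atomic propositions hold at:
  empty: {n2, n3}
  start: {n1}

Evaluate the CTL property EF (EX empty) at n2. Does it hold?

Yes

Sat(EX empty) = {s : some successor in {n2, n3}} = {n0, n2, n3}
EF (EX empty): least fixpoint, start Z0 = {n0, n2, n3}, add states with some successor in Z. Already a fixed point.
Sat(EF (EX empty)) = {n0, n2, n3}
n2 ∈ Sat(EF (EX empty)) = {n0, n2, n3}, so the formula holds at n2.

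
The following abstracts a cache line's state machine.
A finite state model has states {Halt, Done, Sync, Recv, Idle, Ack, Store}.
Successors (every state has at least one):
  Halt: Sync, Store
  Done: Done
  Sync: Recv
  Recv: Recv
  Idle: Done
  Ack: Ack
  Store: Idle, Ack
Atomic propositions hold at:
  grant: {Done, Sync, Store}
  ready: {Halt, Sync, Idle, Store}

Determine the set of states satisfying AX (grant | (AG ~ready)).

Sat(~ready) = {Done, Recv, Ack}
AG ~ready: greatest fixpoint, start Z0 = {Done, Recv, Ack}, keep only states in Sat with every successor in Z. Already a fixed point.
Sat(AG ~ready) = {Done, Recv, Ack}
Sat(grant | (AG ~ready)) = {Done, Sync, Recv, Ack, Store}
Sat(AX (grant | (AG ~ready))) = {s : every successor in {Done, Sync, Recv, Ack, Store}} = {Halt, Done, Sync, Recv, Idle, Ack}

{Halt, Done, Sync, Recv, Idle, Ack}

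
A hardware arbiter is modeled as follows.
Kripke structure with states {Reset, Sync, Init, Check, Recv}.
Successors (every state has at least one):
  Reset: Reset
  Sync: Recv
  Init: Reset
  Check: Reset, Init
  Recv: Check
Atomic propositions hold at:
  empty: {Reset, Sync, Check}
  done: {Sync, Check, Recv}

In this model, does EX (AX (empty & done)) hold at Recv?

Sat(empty & done) = {Sync, Check}
Sat(AX (empty & done)) = {s : every successor in {Sync, Check}} = {Recv}
Sat(EX (AX (empty & done))) = {s : some successor in {Recv}} = {Sync}
Recv ∉ Sat(EX (AX (empty & done))) = {Sync}, so the formula does not hold at Recv.

No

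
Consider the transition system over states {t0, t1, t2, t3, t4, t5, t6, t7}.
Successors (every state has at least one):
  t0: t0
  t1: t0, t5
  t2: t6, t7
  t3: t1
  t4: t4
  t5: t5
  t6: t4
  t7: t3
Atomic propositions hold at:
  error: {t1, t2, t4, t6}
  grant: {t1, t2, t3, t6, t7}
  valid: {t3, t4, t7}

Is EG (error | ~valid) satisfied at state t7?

Sat(~valid) = {t0, t1, t2, t5, t6}
Sat(error | ~valid) = {t0, t1, t2, t4, t5, t6}
EG (error | ~valid): greatest fixpoint, start Z0 = {t0, t1, t2, t4, t5, t6}, keep only states in Sat with some successor in Z. Already a fixed point.
Sat(EG (error | ~valid)) = {t0, t1, t2, t4, t5, t6}
t7 ∉ Sat(EG (error | ~valid)) = {t0, t1, t2, t4, t5, t6}, so the formula does not hold at t7.

No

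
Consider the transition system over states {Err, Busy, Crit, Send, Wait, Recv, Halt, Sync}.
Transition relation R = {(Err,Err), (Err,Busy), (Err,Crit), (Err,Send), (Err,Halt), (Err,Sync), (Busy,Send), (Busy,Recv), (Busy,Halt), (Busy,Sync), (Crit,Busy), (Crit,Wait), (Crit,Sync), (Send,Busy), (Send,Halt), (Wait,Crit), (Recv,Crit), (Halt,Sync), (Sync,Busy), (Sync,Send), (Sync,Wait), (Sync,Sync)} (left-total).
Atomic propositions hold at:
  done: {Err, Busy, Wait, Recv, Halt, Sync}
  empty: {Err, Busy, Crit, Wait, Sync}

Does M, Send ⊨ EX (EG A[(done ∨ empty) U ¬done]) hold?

No

Sat(done ∨ empty) = {Err, Busy, Crit, Wait, Recv, Halt, Sync}
Sat(¬done) = {Crit, Send}
A[(done ∨ empty) U ¬done]: least fixpoint, start Z0 = Sat(¬done) = {Crit, Send}, add states in Sat(done ∨ empty) with every successor in Z. Z1 = {Crit, Send, Wait, Recv}; fixed.
Sat(A[(done ∨ empty) U ¬done]) = {Crit, Send, Wait, Recv}
EG A[(done ∨ empty) U ¬done]: greatest fixpoint, start Z0 = {Crit, Send, Wait, Recv}, keep only states in Sat with some successor in Z. Z1 = {Crit, Wait, Recv}; fixed.
Sat(EG A[(done ∨ empty) U ¬done]) = {Crit, Wait, Recv}
Sat(EX (EG A[(done ∨ empty) U ¬done])) = {s : some successor in {Crit, Wait, Recv}} = {Err, Busy, Crit, Wait, Recv, Sync}
Send ∉ Sat(EX (EG A[(done ∨ empty) U ¬done])) = {Err, Busy, Crit, Wait, Recv, Sync}, so the formula does not hold at Send.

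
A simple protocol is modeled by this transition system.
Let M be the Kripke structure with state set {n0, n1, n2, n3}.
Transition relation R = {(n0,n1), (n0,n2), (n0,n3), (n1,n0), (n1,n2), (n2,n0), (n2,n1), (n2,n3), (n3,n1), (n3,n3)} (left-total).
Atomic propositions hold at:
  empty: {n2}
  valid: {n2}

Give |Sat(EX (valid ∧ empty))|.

Sat(valid ∧ empty) = {n2}
Sat(EX (valid ∧ empty)) = {s : some successor in {n2}} = {n0, n1}
|Sat(EX (valid ∧ empty))| = |{n0, n1}| = 2.

2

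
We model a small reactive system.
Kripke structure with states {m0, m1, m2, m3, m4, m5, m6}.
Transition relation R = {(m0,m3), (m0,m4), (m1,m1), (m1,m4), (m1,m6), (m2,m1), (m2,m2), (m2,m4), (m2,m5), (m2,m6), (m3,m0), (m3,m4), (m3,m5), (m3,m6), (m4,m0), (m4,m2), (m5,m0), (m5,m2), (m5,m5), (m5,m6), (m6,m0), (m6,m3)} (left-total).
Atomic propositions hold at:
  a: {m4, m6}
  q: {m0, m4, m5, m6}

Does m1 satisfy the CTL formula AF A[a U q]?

No

A[a U q]: least fixpoint, start Z0 = Sat(q) = {m0, m4, m5, m6}, add states in Sat(a) with every successor in Z. Already a fixed point.
Sat(A[a U q]) = {m0, m4, m5, m6}
AF A[a U q]: least fixpoint, start Z0 = {m0, m4, m5, m6}, add states with every successor in Z. Z1 = {m0, m3, m4, m5, m6}; fixed.
Sat(AF A[a U q]) = {m0, m3, m4, m5, m6}
m1 ∉ Sat(AF A[a U q]) = {m0, m3, m4, m5, m6}, so the formula does not hold at m1.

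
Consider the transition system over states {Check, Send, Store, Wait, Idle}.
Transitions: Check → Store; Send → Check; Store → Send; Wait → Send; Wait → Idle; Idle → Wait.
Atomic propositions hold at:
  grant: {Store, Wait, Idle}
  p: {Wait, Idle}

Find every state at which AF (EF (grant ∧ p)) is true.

Sat(grant ∧ p) = {Wait, Idle}
EF (grant ∧ p): least fixpoint, start Z0 = {Wait, Idle}, add states with some successor in Z. Already a fixed point.
Sat(EF (grant ∧ p)) = {Wait, Idle}
AF (EF (grant ∧ p)): least fixpoint, start Z0 = {Wait, Idle}, add states with every successor in Z. Already a fixed point.
Sat(AF (EF (grant ∧ p))) = {Wait, Idle}

{Wait, Idle}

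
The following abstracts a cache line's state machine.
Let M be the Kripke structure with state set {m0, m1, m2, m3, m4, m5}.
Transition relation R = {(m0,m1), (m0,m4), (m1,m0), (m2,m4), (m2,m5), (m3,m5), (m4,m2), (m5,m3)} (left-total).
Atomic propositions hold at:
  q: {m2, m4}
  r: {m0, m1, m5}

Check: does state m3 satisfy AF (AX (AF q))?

AF q: least fixpoint, start Z0 = {m2, m4}, add states with every successor in Z. Already a fixed point.
Sat(AF q) = {m2, m4}
Sat(AX (AF q)) = {s : every successor in {m2, m4}} = {m4}
AF (AX (AF q)): least fixpoint, start Z0 = {m4}, add states with every successor in Z. Already a fixed point.
Sat(AF (AX (AF q))) = {m4}
m3 ∉ Sat(AF (AX (AF q))) = {m4}, so the formula does not hold at m3.

No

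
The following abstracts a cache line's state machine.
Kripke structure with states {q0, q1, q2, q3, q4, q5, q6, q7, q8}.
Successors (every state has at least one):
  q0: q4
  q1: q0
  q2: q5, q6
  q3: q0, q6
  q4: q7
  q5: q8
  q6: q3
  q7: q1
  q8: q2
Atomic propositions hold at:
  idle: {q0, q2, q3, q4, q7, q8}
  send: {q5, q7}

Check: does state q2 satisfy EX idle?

No

Sat(EX idle) = {s : some successor in {q0, q2, q3, q4, q7, q8}} = {q0, q1, q3, q4, q5, q6, q8}
q2 ∉ Sat(EX idle) = {q0, q1, q3, q4, q5, q6, q8}, so the formula does not hold at q2.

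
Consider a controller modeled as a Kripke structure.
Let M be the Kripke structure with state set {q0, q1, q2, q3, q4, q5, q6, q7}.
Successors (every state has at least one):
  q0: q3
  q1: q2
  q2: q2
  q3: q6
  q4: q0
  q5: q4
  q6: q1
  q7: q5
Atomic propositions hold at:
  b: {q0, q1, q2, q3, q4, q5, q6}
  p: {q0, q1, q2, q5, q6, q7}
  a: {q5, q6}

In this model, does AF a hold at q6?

Yes

AF a: least fixpoint, start Z0 = {q5, q6}, add states with every successor in Z. Z1 = {q3, q5, q6, q7}; Z2 = {q0, q3, q5, q6, q7}; Z3 = {q0, q3, q4, q5, q6, q7}; fixed.
Sat(AF a) = {q0, q3, q4, q5, q6, q7}
q6 ∈ Sat(AF a) = {q0, q3, q4, q5, q6, q7}, so the formula holds at q6.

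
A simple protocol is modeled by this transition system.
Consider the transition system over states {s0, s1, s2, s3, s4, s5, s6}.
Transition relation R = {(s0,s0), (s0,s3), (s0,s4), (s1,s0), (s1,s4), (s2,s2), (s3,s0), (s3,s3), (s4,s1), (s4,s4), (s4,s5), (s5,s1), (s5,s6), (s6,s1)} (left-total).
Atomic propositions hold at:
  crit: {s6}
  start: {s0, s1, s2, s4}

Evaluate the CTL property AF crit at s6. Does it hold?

Yes

AF crit: least fixpoint, start Z0 = {s6}, add states with every successor in Z. Already a fixed point.
Sat(AF crit) = {s6}
s6 ∈ Sat(AF crit) = {s6}, so the formula holds at s6.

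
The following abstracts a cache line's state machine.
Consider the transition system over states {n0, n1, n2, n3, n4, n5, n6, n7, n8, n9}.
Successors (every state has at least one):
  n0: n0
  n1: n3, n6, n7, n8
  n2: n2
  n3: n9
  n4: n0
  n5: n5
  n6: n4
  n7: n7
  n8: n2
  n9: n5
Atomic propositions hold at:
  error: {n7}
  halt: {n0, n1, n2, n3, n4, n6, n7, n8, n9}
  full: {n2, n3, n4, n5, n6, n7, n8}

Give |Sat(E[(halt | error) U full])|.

Sat(halt | error) = {n0, n1, n2, n3, n4, n6, n7, n8, n9}
E[(halt | error) U full]: least fixpoint, start Z0 = Sat(full) = {n2, n3, n4, n5, n6, n7, n8}, add states in Sat(halt | error) with some successor in Z. Z1 = {n1, n2, n3, n4, n5, n6, n7, n8, n9}; fixed.
Sat(E[(halt | error) U full]) = {n1, n2, n3, n4, n5, n6, n7, n8, n9}
|Sat(E[(halt | error) U full])| = |{n1, n2, n3, n4, n5, n6, n7, n8, n9}| = 9.

9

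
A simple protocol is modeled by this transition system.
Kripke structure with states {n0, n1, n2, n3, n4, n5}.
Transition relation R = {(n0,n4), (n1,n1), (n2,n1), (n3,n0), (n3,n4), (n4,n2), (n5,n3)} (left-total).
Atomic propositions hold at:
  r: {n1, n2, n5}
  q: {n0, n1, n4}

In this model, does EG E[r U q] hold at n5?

No

E[r U q]: least fixpoint, start Z0 = Sat(q) = {n0, n1, n4}, add states in Sat(r) with some successor in Z. Z1 = {n0, n1, n2, n4}; fixed.
Sat(E[r U q]) = {n0, n1, n2, n4}
EG E[r U q]: greatest fixpoint, start Z0 = {n0, n1, n2, n4}, keep only states in Sat with some successor in Z. Already a fixed point.
Sat(EG E[r U q]) = {n0, n1, n2, n4}
n5 ∉ Sat(EG E[r U q]) = {n0, n1, n2, n4}, so the formula does not hold at n5.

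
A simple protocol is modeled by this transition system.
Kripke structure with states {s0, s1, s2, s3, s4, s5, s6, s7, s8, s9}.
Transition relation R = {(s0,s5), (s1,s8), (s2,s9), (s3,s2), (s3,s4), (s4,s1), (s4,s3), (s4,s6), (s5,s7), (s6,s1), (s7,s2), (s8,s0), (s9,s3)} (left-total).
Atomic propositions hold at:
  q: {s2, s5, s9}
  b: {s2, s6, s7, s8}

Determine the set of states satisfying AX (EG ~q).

Sat(~q) = {s0, s1, s3, s4, s6, s7, s8}
EG ~q: greatest fixpoint, start Z0 = {s0, s1, s3, s4, s6, s7, s8}, keep only states in Sat with some successor in Z. Z1 = {s1, s3, s4, s6, s8}; Z2 = {s1, s3, s4, s6}; Z3 = {s3, s4, s6}; Z4 = {s3, s4}; fixed.
Sat(EG ~q) = {s3, s4}
Sat(AX (EG ~q)) = {s : every successor in {s3, s4}} = {s9}

{s9}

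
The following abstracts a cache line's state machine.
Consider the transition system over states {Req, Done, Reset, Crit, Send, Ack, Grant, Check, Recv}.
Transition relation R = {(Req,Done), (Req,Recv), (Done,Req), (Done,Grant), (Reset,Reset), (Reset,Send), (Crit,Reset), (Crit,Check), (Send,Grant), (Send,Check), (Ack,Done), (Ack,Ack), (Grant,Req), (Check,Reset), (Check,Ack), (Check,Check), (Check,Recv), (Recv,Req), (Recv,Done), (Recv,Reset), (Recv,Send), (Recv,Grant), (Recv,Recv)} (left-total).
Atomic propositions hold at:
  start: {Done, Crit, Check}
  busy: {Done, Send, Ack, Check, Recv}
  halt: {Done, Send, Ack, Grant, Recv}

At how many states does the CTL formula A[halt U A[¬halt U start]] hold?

3

Sat(¬halt) = {Req, Reset, Crit, Check}
A[¬halt U start]: least fixpoint, start Z0 = Sat(start) = {Done, Crit, Check}, add states in Sat(¬halt) with every successor in Z. Already a fixed point.
Sat(A[¬halt U start]) = {Done, Crit, Check}
A[halt U A[¬halt U start]]: least fixpoint, start Z0 = Sat(A[¬halt U start]) = {Done, Crit, Check}, add states in Sat(halt) with every successor in Z. Already a fixed point.
Sat(A[halt U A[¬halt U start]]) = {Done, Crit, Check}
|Sat(A[halt U A[¬halt U start]])| = |{Done, Crit, Check}| = 3.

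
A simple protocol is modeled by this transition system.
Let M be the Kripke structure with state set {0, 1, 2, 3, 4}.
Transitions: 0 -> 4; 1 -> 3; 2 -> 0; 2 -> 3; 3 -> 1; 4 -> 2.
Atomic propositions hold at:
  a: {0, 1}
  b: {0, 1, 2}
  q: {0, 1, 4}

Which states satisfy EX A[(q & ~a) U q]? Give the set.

Sat(~a) = {2, 3, 4}
Sat(q & ~a) = {4}
A[(q & ~a) U q]: least fixpoint, start Z0 = Sat(q) = {0, 1, 4}, add states in Sat(q & ~a) with every successor in Z. Already a fixed point.
Sat(A[(q & ~a) U q]) = {0, 1, 4}
Sat(EX A[(q & ~a) U q]) = {s : some successor in {0, 1, 4}} = {0, 2, 3}

{0, 2, 3}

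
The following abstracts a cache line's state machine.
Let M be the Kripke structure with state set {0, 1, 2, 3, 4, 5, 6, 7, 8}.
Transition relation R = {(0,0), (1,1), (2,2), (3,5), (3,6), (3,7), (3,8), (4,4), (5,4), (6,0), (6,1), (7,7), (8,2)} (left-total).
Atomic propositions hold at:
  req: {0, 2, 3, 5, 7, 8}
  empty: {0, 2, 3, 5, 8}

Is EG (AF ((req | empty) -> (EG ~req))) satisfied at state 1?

Sat(req | empty) = {0, 2, 3, 5, 7, 8}
Sat(~req) = {1, 4, 6}
EG ~req: greatest fixpoint, start Z0 = {1, 4, 6}, keep only states in Sat with some successor in Z. Already a fixed point.
Sat(EG ~req) = {1, 4, 6}
Sat((req | empty) -> (EG ~req)) = {1, 4, 6}
AF ((req | empty) -> (EG ~req)): least fixpoint, start Z0 = {1, 4, 6}, add states with every successor in Z. Z1 = {1, 4, 5, 6}; fixed.
Sat(AF ((req | empty) -> (EG ~req))) = {1, 4, 5, 6}
EG (AF ((req | empty) -> (EG ~req))): greatest fixpoint, start Z0 = {1, 4, 5, 6}, keep only states in Sat with some successor in Z. Already a fixed point.
Sat(EG (AF ((req | empty) -> (EG ~req)))) = {1, 4, 5, 6}
1 ∈ Sat(EG (AF ((req | empty) -> (EG ~req)))) = {1, 4, 5, 6}, so the formula holds at 1.

Yes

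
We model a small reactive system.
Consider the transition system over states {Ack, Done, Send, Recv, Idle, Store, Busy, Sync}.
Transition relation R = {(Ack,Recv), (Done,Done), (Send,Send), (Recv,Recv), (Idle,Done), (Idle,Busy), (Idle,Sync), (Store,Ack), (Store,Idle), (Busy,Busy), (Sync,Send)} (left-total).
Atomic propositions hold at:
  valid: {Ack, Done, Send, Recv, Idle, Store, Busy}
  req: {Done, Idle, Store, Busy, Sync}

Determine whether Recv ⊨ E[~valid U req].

No

Sat(~valid) = {Sync}
E[~valid U req]: least fixpoint, start Z0 = Sat(req) = {Done, Idle, Store, Busy, Sync}, add states in Sat(~valid) with some successor in Z. Already a fixed point.
Sat(E[~valid U req]) = {Done, Idle, Store, Busy, Sync}
Recv ∉ Sat(E[~valid U req]) = {Done, Idle, Store, Busy, Sync}, so the formula does not hold at Recv.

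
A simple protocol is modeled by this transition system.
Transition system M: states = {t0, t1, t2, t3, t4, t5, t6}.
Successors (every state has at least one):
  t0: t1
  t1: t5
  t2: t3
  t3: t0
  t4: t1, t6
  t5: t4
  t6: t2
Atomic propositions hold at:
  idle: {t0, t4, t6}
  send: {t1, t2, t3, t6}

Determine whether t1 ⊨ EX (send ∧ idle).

Sat(send ∧ idle) = {t6}
Sat(EX (send ∧ idle)) = {s : some successor in {t6}} = {t4}
t1 ∉ Sat(EX (send ∧ idle)) = {t4}, so the formula does not hold at t1.

No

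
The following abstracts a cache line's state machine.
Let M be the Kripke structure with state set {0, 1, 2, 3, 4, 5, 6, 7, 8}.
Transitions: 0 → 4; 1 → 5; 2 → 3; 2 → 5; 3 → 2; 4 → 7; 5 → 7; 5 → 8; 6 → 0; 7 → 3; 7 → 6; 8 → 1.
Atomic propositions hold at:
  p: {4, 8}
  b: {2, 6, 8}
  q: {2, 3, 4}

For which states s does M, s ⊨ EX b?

Sat(EX b) = {s : some successor in {2, 6, 8}} = {3, 5, 7}

{3, 5, 7}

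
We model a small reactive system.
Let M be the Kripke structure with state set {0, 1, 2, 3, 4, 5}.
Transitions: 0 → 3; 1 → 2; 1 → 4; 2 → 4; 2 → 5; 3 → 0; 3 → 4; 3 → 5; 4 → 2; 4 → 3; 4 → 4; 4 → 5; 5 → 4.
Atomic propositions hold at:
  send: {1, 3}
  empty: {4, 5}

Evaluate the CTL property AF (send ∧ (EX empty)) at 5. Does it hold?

Sat(EX empty) = {s : some successor in {4, 5}} = {1, 2, 3, 4, 5}
Sat(send ∧ (EX empty)) = {1, 3}
AF (send ∧ (EX empty)): least fixpoint, start Z0 = {1, 3}, add states with every successor in Z. Z1 = {0, 1, 3}; fixed.
Sat(AF (send ∧ (EX empty))) = {0, 1, 3}
5 ∉ Sat(AF (send ∧ (EX empty))) = {0, 1, 3}, so the formula does not hold at 5.

No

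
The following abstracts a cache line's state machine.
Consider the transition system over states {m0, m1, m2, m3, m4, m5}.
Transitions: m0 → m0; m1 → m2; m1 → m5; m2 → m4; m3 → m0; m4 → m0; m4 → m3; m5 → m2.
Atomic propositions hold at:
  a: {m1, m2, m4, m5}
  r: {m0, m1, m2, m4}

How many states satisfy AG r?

1

AG r: greatest fixpoint, start Z0 = {m0, m1, m2, m4}, keep only states in Sat with every successor in Z. Z1 = {m0, m2}; Z2 = {m0}; fixed.
Sat(AG r) = {m0}
|Sat(AG r)| = |{m0}| = 1.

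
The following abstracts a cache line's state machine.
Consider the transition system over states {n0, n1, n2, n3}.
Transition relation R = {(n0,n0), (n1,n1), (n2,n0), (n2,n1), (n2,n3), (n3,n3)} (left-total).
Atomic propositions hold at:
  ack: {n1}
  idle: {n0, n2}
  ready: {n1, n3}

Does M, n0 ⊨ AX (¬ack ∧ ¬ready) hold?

Sat(¬ack) = {n0, n2, n3}
Sat(¬ready) = {n0, n2}
Sat(¬ack ∧ ¬ready) = {n0, n2}
Sat(AX (¬ack ∧ ¬ready)) = {s : every successor in {n0, n2}} = {n0}
n0 ∈ Sat(AX (¬ack ∧ ¬ready)) = {n0}, so the formula holds at n0.

Yes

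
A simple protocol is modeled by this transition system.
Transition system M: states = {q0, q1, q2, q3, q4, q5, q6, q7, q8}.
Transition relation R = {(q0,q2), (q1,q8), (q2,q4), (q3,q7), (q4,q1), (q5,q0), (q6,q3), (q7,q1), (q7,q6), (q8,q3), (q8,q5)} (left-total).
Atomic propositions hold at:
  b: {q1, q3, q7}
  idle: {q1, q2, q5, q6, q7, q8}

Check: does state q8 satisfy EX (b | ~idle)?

Sat(~idle) = {q0, q3, q4}
Sat(b | ~idle) = {q0, q1, q3, q4, q7}
Sat(EX (b | ~idle)) = {s : some successor in {q0, q1, q3, q4, q7}} = {q2, q3, q4, q5, q6, q7, q8}
q8 ∈ Sat(EX (b | ~idle)) = {q2, q3, q4, q5, q6, q7, q8}, so the formula holds at q8.

Yes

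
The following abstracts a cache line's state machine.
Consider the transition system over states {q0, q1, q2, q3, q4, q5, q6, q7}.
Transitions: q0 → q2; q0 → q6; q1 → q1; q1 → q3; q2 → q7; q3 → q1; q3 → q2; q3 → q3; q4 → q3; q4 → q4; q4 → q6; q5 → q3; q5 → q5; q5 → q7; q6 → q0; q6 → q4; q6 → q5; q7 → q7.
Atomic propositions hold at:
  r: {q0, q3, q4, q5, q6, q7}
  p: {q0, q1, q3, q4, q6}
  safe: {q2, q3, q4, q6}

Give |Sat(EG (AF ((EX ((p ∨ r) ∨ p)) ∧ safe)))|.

Sat(p ∨ r) = {q0, q1, q3, q4, q5, q6, q7}
Sat((p ∨ r) ∨ p) = {q0, q1, q3, q4, q5, q6, q7}
Sat(EX ((p ∨ r) ∨ p)) = {s : some successor in {q0, q1, q3, q4, q5, q6, q7}} = {q0, q1, q2, q3, q4, q5, q6, q7}
Sat((EX ((p ∨ r) ∨ p)) ∧ safe) = {q2, q3, q4, q6}
AF ((EX ((p ∨ r) ∨ p)) ∧ safe): least fixpoint, start Z0 = {q2, q3, q4, q6}, add states with every successor in Z. Z1 = {q0, q2, q3, q4, q6}; fixed.
Sat(AF ((EX ((p ∨ r) ∨ p)) ∧ safe)) = {q0, q2, q3, q4, q6}
EG (AF ((EX ((p ∨ r) ∨ p)) ∧ safe)): greatest fixpoint, start Z0 = {q0, q2, q3, q4, q6}, keep only states in Sat with some successor in Z. Z1 = {q0, q3, q4, q6}; fixed.
Sat(EG (AF ((EX ((p ∨ r) ∨ p)) ∧ safe))) = {q0, q3, q4, q6}
|Sat(EG (AF ((EX ((p ∨ r) ∨ p)) ∧ safe)))| = |{q0, q3, q4, q6}| = 4.

4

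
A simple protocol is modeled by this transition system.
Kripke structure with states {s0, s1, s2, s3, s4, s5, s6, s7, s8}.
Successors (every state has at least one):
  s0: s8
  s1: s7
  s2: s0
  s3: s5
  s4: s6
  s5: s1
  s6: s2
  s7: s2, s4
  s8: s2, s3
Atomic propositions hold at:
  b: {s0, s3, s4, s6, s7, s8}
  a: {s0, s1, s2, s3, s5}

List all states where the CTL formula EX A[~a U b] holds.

Sat(~a) = {s4, s6, s7, s8}
A[~a U b]: least fixpoint, start Z0 = Sat(b) = {s0, s3, s4, s6, s7, s8}, add states in Sat(~a) with every successor in Z. Already a fixed point.
Sat(A[~a U b]) = {s0, s3, s4, s6, s7, s8}
Sat(EX A[~a U b]) = {s : some successor in {s0, s3, s4, s6, s7, s8}} = {s0, s1, s2, s4, s7, s8}

{s0, s1, s2, s4, s7, s8}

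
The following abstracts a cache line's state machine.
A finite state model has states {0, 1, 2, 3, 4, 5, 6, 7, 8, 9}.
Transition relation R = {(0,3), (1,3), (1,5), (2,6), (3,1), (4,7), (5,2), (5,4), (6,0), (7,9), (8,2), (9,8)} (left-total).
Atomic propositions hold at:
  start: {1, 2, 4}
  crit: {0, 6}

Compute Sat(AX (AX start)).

Sat(AX start) = {s : every successor in {1, 2, 4}} = {3, 5, 8}
Sat(AX (AX start)) = {s : every successor in {3, 5, 8}} = {0, 1, 9}

{0, 1, 9}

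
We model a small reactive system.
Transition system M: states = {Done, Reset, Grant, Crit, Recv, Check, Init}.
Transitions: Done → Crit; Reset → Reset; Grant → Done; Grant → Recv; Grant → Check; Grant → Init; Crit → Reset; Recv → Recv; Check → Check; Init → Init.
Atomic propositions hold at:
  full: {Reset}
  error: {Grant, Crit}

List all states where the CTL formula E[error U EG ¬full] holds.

{Grant, Recv, Check, Init}

Sat(¬full) = {Done, Grant, Crit, Recv, Check, Init}
EG ¬full: greatest fixpoint, start Z0 = {Done, Grant, Crit, Recv, Check, Init}, keep only states in Sat with some successor in Z. Z1 = {Done, Grant, Recv, Check, Init}; Z2 = {Grant, Recv, Check, Init}; fixed.
Sat(EG ¬full) = {Grant, Recv, Check, Init}
E[error U EG ¬full]: least fixpoint, start Z0 = Sat(EG ¬full) = {Grant, Recv, Check, Init}, add states in Sat(error) with some successor in Z. Already a fixed point.
Sat(E[error U EG ¬full]) = {Grant, Recv, Check, Init}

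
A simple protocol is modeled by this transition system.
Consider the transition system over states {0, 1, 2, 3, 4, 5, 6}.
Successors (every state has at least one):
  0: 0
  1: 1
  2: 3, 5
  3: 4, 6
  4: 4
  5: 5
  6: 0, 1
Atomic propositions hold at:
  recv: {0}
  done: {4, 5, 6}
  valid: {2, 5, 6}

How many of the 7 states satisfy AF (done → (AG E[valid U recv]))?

E[valid U recv]: least fixpoint, start Z0 = Sat(recv) = {0}, add states in Sat(valid) with some successor in Z. Z1 = {0, 6}; fixed.
Sat(E[valid U recv]) = {0, 6}
AG E[valid U recv]: greatest fixpoint, start Z0 = {0, 6}, keep only states in Sat with every successor in Z. Z1 = {0}; fixed.
Sat(AG E[valid U recv]) = {0}
Sat(done → (AG E[valid U recv])) = {0, 1, 2, 3}
AF (done → (AG E[valid U recv])): least fixpoint, start Z0 = {0, 1, 2, 3}, add states with every successor in Z. Z1 = {0, 1, 2, 3, 6}; fixed.
Sat(AF (done → (AG E[valid U recv]))) = {0, 1, 2, 3, 6}
|Sat(AF (done → (AG E[valid U recv])))| = |{0, 1, 2, 3, 6}| = 5.

5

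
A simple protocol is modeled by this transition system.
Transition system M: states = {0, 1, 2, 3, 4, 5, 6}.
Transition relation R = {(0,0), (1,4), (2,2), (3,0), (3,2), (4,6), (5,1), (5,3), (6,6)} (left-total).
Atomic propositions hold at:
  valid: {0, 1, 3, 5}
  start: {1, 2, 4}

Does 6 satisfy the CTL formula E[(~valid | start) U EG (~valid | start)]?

Yes

Sat(~valid) = {2, 4, 6}
Sat(~valid | start) = {1, 2, 4, 6}
EG (~valid | start): greatest fixpoint, start Z0 = {1, 2, 4, 6}, keep only states in Sat with some successor in Z. Already a fixed point.
Sat(EG (~valid | start)) = {1, 2, 4, 6}
E[(~valid | start) U EG (~valid | start)]: least fixpoint, start Z0 = Sat(EG (~valid | start)) = {1, 2, 4, 6}, add states in Sat(~valid | start) with some successor in Z. Already a fixed point.
Sat(E[(~valid | start) U EG (~valid | start)]) = {1, 2, 4, 6}
6 ∈ Sat(E[(~valid | start) U EG (~valid | start)]) = {1, 2, 4, 6}, so the formula holds at 6.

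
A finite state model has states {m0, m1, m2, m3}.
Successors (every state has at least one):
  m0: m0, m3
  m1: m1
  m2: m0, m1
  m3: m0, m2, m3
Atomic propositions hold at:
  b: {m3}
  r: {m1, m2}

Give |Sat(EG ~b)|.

3

Sat(~b) = {m0, m1, m2}
EG ~b: greatest fixpoint, start Z0 = {m0, m1, m2}, keep only states in Sat with some successor in Z. Already a fixed point.
Sat(EG ~b) = {m0, m1, m2}
|Sat(EG ~b)| = |{m0, m1, m2}| = 3.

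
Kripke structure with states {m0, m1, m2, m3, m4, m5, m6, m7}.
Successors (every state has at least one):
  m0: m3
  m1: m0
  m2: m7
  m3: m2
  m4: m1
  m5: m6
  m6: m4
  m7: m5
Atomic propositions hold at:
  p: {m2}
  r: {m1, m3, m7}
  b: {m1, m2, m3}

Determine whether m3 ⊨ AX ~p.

No

Sat(~p) = {m0, m1, m3, m4, m5, m6, m7}
Sat(AX ~p) = {s : every successor in {m0, m1, m3, m4, m5, m6, m7}} = {m0, m1, m2, m4, m5, m6, m7}
m3 ∉ Sat(AX ~p) = {m0, m1, m2, m4, m5, m6, m7}, so the formula does not hold at m3.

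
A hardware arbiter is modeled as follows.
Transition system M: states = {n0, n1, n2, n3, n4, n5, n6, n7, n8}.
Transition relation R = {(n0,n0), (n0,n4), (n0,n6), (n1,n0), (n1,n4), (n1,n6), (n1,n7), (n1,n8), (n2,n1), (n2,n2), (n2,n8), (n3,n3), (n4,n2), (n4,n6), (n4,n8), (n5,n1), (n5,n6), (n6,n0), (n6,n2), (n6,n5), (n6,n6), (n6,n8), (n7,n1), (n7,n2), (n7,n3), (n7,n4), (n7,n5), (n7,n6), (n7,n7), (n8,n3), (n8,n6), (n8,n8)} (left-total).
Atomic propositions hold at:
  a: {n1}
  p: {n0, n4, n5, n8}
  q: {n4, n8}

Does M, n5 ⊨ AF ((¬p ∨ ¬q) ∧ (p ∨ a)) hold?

Sat(¬p) = {n1, n2, n3, n6, n7}
Sat(¬q) = {n0, n1, n2, n3, n5, n6, n7}
Sat(¬p ∨ ¬q) = {n0, n1, n2, n3, n5, n6, n7}
Sat(p ∨ a) = {n0, n1, n4, n5, n8}
Sat((¬p ∨ ¬q) ∧ (p ∨ a)) = {n0, n1, n5}
AF ((¬p ∨ ¬q) ∧ (p ∨ a)): least fixpoint, start Z0 = {n0, n1, n5}, add states with every successor in Z. Already a fixed point.
Sat(AF ((¬p ∨ ¬q) ∧ (p ∨ a))) = {n0, n1, n5}
n5 ∈ Sat(AF ((¬p ∨ ¬q) ∧ (p ∨ a))) = {n0, n1, n5}, so the formula holds at n5.

Yes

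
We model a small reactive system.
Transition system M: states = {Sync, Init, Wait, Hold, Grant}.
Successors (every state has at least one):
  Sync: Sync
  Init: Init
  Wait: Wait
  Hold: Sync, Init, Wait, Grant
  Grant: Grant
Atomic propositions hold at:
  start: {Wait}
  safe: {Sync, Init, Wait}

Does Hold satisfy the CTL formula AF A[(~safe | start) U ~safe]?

Sat(~safe) = {Hold, Grant}
Sat(~safe | start) = {Wait, Hold, Grant}
A[(~safe | start) U ~safe]: least fixpoint, start Z0 = Sat(~safe) = {Hold, Grant}, add states in Sat(~safe | start) with every successor in Z. Already a fixed point.
Sat(A[(~safe | start) U ~safe]) = {Hold, Grant}
AF A[(~safe | start) U ~safe]: least fixpoint, start Z0 = {Hold, Grant}, add states with every successor in Z. Already a fixed point.
Sat(AF A[(~safe | start) U ~safe]) = {Hold, Grant}
Hold ∈ Sat(AF A[(~safe | start) U ~safe]) = {Hold, Grant}, so the formula holds at Hold.

Yes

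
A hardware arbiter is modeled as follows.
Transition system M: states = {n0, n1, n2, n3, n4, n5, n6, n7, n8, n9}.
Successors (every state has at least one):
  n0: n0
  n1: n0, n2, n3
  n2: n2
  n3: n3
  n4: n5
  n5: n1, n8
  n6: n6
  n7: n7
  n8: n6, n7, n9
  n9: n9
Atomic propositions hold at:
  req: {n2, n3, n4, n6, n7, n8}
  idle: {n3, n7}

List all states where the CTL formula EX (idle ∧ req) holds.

{n1, n3, n7, n8}

Sat(idle ∧ req) = {n3, n7}
Sat(EX (idle ∧ req)) = {s : some successor in {n3, n7}} = {n1, n3, n7, n8}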